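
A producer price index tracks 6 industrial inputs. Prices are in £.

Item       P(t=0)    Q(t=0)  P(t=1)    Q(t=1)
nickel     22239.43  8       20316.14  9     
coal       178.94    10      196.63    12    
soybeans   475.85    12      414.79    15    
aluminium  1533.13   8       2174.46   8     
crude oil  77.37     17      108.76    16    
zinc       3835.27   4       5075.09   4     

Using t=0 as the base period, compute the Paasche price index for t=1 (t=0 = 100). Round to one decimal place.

Paasche price index uses current-period quantities as weights.
ΣP(t=1)·Q(t=1) = 20316.14×9 + 196.63×12 + 414.79×15 + 2174.46×8 + 108.76×16 + 5075.09×4 = 182845.26 + 2359.56 + 6221.85 + 17395.68 + 1740.16 + 20300.36 = 230862.87
ΣP(t=0)·Q(t=1) = 22239.43×9 + 178.94×12 + 475.85×15 + 1533.13×8 + 77.37×16 + 3835.27×4 = 200154.87 + 2147.28 + 7137.75 + 12265.04 + 1237.92 + 15341.08 = 238283.94
Index = 230862.87 / 238283.94 × 100 = 96.8856

96.9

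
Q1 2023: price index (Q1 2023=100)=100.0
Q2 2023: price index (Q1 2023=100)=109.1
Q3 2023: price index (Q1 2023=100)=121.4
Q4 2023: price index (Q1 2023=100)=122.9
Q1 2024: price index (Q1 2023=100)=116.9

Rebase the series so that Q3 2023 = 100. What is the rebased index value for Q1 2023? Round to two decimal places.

82.37

Rebased(Q1 2023) = 100.0 / 121.4 × 100 = 82.3723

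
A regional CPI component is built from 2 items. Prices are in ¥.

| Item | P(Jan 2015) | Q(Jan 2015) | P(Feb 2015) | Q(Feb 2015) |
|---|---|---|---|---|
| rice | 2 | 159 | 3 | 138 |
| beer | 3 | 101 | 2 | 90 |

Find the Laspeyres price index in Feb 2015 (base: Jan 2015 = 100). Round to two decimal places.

109.34

Laspeyres price index uses base-period quantities as weights.
ΣP(Feb 2015)·Q(Jan 2015) = 3×159 + 2×101 = 477 + 202 = 679
ΣP(Jan 2015)·Q(Jan 2015) = 2×159 + 3×101 = 318 + 303 = 621
Index = 679 / 621 × 100 = 109.3398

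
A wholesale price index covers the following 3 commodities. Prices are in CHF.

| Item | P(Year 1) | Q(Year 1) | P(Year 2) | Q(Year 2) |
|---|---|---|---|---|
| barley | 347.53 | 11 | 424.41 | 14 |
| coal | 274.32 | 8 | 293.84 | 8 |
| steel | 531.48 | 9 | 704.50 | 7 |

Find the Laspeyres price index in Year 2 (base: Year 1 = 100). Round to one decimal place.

123.7

Laspeyres price index uses base-period quantities as weights.
ΣP(Year 2)·Q(Year 1) = 424.41×11 + 293.84×8 + 704.50×9 = 4668.51 + 2350.72 + 6340.5 = 13359.73
ΣP(Year 1)·Q(Year 1) = 347.53×11 + 274.32×8 + 531.48×9 = 3822.83 + 2194.56 + 4783.32 = 10800.71
Index = 13359.73 / 10800.71 × 100 = 123.6931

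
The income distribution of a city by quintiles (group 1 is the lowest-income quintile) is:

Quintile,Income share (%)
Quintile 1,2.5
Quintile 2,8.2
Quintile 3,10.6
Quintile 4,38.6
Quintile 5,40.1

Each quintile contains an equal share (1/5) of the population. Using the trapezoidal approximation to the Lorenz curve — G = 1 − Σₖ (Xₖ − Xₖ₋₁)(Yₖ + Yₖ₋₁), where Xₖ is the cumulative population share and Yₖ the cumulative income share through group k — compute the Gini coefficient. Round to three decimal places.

0.422

Cumulative income shares Yₖ: 0.0250, 0.1070, 0.2130, 0.5990, 1.0000
Σ (Xₖ−Xₖ₋₁)(Yₖ+Yₖ₋₁) = (1/5)(0.0250+0.0000) + (1/5)(0.1070+0.0250) + (1/5)(0.2130+0.1070) + (1/5)(0.5990+0.2130) + (1/5)(1.0000+0.5990)
  = 0.0050 + 0.0264 + 0.0640 + 0.1624 + 0.3198 = 0.5776
G = 1 − 0.5776 = 0.4224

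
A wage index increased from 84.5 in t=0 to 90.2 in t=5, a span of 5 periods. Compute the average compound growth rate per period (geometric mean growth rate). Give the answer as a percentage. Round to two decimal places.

Growth factor = (90.2/84.5)^(1/5) = (1.067456)^(1/5) = 1.013141
Growth rate = 1.013141 − 1 = 0.013141 = 1.3141%

1.31%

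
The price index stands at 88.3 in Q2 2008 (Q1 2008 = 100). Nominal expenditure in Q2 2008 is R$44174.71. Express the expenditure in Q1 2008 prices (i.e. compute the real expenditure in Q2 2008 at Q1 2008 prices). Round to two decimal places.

Real = Nominal ÷ (Index/100) = 44174.71 ÷ (88.3/100)
     = 44174.71 ÷ 0.883 = 50027.9841

50027.98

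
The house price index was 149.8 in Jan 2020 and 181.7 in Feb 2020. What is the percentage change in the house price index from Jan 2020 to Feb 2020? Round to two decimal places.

Change = (181.7 − 149.8) / 149.8 × 100
       = 31.9 / 149.8 × 100 = 21.2951%

21.30%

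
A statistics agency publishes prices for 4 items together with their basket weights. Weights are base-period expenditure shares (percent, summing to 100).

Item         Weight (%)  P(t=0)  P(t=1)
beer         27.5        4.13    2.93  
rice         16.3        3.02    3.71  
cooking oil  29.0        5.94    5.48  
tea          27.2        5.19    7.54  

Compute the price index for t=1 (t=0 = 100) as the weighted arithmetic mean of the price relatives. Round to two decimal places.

105.80

beer: 27.5 × (2.93/4.13) = 27.5 × 0.709443 = 19.5097
rice: 16.3 × (3.71/3.02) = 16.3 × 1.228477 = 20.0242
cooking oil: 29.0 × (5.48/5.94) = 29.0 × 0.922559 = 26.7542
tea: 27.2 × (7.54/5.19) = 27.2 × 1.452794 = 39.5160
Index = Σ wᵢ·(p₁ᵢ/p₀ᵢ) = 19.5097 + 20.0242 + 26.7542 + 39.5160 = 105.8041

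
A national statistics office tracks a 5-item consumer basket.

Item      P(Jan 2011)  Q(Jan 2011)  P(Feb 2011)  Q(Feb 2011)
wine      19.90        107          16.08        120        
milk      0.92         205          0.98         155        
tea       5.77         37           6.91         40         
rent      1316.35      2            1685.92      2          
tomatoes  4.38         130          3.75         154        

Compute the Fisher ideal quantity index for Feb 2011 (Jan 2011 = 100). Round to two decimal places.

Laspeyres component (base-period weights):
ΣP(Jan 2011)Q(Feb 2011) = 19.90×120 + 0.92×155 + 5.77×40 + 1316.35×2 + 4.38×154 = 2388 + 142.6 + 230.8 + 2632.7 + 674.52 = 6068.62
ΣP(Jan 2011)Q(Jan 2011) = 19.90×107 + 0.92×205 + 5.77×37 + 1316.35×2 + 4.38×130 = 2129.3 + 188.6 + 213.49 + 2632.7 + 569.4 = 5733.49
L = 6068.62 / 5733.49 × 100 = 105.8451
Paasche component (current-period weights):
ΣP(Feb 2011)Q(Feb 2011) = 16.08×120 + 0.98×155 + 6.91×40 + 1685.92×2 + 3.75×154 = 1929.6 + 151.9 + 276.4 + 3371.84 + 577.5 = 6307.24
ΣP(Feb 2011)Q(Jan 2011) = 16.08×107 + 0.98×205 + 6.91×37 + 1685.92×2 + 3.75×130 = 1720.56 + 200.9 + 255.67 + 3371.84 + 487.5 = 6036.47
P = 6307.24 / 6036.47 × 100 = 104.4856
Fisher = √(L × P) = √(105.8451 × 104.4856) = 105.1632

105.16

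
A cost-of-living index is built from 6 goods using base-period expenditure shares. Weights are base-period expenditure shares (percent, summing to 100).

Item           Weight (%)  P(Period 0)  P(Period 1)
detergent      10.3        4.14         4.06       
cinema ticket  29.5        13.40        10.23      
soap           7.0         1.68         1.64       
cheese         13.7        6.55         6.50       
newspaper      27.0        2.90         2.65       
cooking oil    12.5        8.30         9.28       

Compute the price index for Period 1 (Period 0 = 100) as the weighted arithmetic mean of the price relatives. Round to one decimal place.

detergent: 10.3 × (4.06/4.14) = 10.3 × 0.980676 = 10.1010
cinema ticket: 29.5 × (10.23/13.40) = 29.5 × 0.763433 = 22.5213
soap: 7.0 × (1.64/1.68) = 7.0 × 0.976190 = 6.8333
cheese: 13.7 × (6.50/6.55) = 13.7 × 0.992366 = 13.5954
newspaper: 27.0 × (2.65/2.90) = 27.0 × 0.913793 = 24.6724
cooking oil: 12.5 × (9.28/8.30) = 12.5 × 1.118072 = 13.9759
Index = Σ wᵢ·(p₁ᵢ/p₀ᵢ) = 10.1010 + 22.5213 + 6.8333 + 13.5954 + 24.6724 + 13.9759 = 91.6993

91.7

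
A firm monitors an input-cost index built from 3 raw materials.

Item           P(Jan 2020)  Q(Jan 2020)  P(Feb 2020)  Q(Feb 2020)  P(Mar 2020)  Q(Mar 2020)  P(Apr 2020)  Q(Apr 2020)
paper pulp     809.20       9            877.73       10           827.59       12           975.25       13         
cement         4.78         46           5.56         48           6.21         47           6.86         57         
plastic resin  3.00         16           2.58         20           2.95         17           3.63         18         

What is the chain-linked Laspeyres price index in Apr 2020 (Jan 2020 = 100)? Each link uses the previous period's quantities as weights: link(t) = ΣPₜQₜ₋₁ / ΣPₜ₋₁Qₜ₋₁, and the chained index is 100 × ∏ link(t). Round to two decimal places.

121.22

Link Jan 2020→Feb 2020:
ΣP(Feb 2020)Q(Jan 2020) = 877.73×9 + 5.56×46 + 2.58×16 = 7899.57 + 255.76 + 41.28 = 8196.61
ΣP(Jan 2020)Q(Jan 2020) = 809.20×9 + 4.78×46 + 3.00×16 = 7282.8 + 219.88 + 48 = 7550.68
link = 8196.61/7550.68 = 1.085546
Link Feb 2020→Mar 2020:
ΣP(Mar 2020)Q(Feb 2020) = 827.59×10 + 6.21×48 + 2.95×20 = 8275.9 + 298.08 + 59 = 8632.98
ΣP(Feb 2020)Q(Feb 2020) = 877.73×10 + 5.56×48 + 2.58×20 = 8777.3 + 266.88 + 51.6 = 9095.78
link = 8632.98/9095.78 = 0.949119
Link Mar 2020→Apr 2020:
ΣP(Apr 2020)Q(Mar 2020) = 975.25×12 + 6.86×47 + 3.63×17 = 11703 + 322.42 + 61.71 = 12087.13
ΣP(Mar 2020)Q(Mar 2020) = 827.59×12 + 6.21×47 + 2.95×17 = 9931.08 + 291.87 + 50.15 = 10273.1
link = 12087.13/10273.1 = 1.176581
Chained index = 100 × 1.085546 × 0.949119 × 1.176581 = 121.2246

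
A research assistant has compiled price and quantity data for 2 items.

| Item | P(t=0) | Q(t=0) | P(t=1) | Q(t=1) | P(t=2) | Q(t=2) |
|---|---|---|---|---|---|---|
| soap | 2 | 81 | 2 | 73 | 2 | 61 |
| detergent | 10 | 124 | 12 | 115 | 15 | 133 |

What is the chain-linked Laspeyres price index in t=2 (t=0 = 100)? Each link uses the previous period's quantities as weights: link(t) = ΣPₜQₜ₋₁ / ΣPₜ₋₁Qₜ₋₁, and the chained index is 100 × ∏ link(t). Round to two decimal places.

144.30

Link t=0→t=1:
ΣP(t=1)Q(t=0) = 2×81 + 12×124 = 162 + 1488 = 1650
ΣP(t=0)Q(t=0) = 2×81 + 10×124 = 162 + 1240 = 1402
link = 1650/1402 = 1.176890
Link t=1→t=2:
ΣP(t=2)Q(t=1) = 2×73 + 15×115 = 146 + 1725 = 1871
ΣP(t=1)Q(t=1) = 2×73 + 12×115 = 146 + 1380 = 1526
link = 1871/1526 = 1.226081
Chained index = 100 × 1.176890 × 1.226081 = 144.2963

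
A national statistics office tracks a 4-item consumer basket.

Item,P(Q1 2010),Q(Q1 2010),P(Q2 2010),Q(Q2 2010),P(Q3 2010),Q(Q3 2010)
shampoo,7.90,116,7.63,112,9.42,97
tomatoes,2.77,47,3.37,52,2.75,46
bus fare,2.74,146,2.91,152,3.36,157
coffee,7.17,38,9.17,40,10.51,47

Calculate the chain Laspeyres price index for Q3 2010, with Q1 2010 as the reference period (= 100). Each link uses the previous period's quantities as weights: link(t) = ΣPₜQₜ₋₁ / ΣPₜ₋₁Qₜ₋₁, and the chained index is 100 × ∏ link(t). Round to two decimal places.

Link Q1 2010→Q2 2010:
ΣP(Q2 2010)Q(Q1 2010) = 7.63×116 + 3.37×47 + 2.91×146 + 9.17×38 = 885.08 + 158.39 + 424.86 + 348.46 = 1816.79
ΣP(Q1 2010)Q(Q1 2010) = 7.90×116 + 2.77×47 + 2.74×146 + 7.17×38 = 916.4 + 130.19 + 400.04 + 272.46 = 1719.09
link = 1816.79/1719.09 = 1.056832
Link Q2 2010→Q3 2010:
ΣP(Q3 2010)Q(Q2 2010) = 9.42×112 + 2.75×52 + 3.36×152 + 10.51×40 = 1055.04 + 143 + 510.72 + 420.4 = 2129.16
ΣP(Q2 2010)Q(Q2 2010) = 7.63×112 + 3.37×52 + 2.91×152 + 9.17×40 = 854.56 + 175.24 + 442.32 + 366.8 = 1838.92
link = 2129.16/1838.92 = 1.157832
Chained index = 100 × 1.056832 × 1.157832 = 122.3634

122.36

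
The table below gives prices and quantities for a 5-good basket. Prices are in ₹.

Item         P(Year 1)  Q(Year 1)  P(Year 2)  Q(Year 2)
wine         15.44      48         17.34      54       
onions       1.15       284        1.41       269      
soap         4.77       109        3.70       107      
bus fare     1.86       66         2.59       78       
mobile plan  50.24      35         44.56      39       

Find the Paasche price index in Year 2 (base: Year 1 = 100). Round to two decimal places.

97.17

Paasche price index uses current-period quantities as weights.
ΣP(Year 2)·Q(Year 2) = 17.34×54 + 1.41×269 + 3.70×107 + 2.59×78 + 44.56×39 = 936.36 + 379.29 + 395.9 + 202.02 + 1737.84 = 3651.41
ΣP(Year 1)·Q(Year 2) = 15.44×54 + 1.15×269 + 4.77×107 + 1.86×78 + 50.24×39 = 833.76 + 309.35 + 510.39 + 145.08 + 1959.36 = 3757.94
Index = 3651.41 / 3757.94 × 100 = 97.1652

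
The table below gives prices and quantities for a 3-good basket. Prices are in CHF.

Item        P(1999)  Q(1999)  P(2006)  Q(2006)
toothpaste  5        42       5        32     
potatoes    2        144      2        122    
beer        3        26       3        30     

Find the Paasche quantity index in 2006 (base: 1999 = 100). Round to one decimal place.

Paasche quantity index uses current-period prices as weights.
ΣP(2006)·Q(2006) = 5×32 + 2×122 + 3×30 = 160 + 244 + 90 = 494
ΣP(2006)·Q(1999) = 5×42 + 2×144 + 3×26 = 210 + 288 + 78 = 576
Index = 494 / 576 × 100 = 85.7639

85.8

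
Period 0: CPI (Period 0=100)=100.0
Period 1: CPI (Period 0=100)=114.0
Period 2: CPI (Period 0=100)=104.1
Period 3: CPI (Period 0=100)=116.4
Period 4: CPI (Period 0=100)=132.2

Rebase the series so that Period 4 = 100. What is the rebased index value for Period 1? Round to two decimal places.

Rebased(Period 1) = 114.0 / 132.2 × 100 = 86.2330

86.23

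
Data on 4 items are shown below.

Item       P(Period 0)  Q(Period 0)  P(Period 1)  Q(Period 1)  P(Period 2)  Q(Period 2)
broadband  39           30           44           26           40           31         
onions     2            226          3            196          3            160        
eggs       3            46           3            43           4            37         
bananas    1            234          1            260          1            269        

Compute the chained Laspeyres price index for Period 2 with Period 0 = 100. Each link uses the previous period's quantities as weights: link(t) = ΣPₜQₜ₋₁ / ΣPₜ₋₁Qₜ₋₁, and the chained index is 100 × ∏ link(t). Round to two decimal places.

115.44

Link Period 0→Period 1:
ΣP(Period 1)Q(Period 0) = 44×30 + 3×226 + 3×46 + 1×234 = 1320 + 678 + 138 + 234 = 2370
ΣP(Period 0)Q(Period 0) = 39×30 + 2×226 + 3×46 + 1×234 = 1170 + 452 + 138 + 234 = 1994
link = 2370/1994 = 1.188566
Link Period 1→Period 2:
ΣP(Period 2)Q(Period 1) = 40×26 + 3×196 + 4×43 + 1×260 = 1040 + 588 + 172 + 260 = 2060
ΣP(Period 1)Q(Period 1) = 44×26 + 3×196 + 3×43 + 1×260 = 1144 + 588 + 129 + 260 = 2121
link = 2060/2121 = 0.971240
Chained index = 100 × 1.188566 × 0.971240 = 115.4383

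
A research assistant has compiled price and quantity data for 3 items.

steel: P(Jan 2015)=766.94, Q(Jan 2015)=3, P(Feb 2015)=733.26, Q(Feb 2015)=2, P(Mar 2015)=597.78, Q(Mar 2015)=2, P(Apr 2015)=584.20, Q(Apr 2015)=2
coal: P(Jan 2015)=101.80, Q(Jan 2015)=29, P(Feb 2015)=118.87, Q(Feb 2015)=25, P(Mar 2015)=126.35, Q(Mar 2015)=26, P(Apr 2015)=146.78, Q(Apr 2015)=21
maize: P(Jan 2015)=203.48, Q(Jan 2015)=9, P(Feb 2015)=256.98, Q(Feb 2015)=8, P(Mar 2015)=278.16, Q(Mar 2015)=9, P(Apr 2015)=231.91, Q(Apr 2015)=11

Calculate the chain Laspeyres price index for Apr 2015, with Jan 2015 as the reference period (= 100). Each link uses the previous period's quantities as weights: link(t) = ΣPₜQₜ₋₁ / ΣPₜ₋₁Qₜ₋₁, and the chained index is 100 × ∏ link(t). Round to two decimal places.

115.27

Link Jan 2015→Feb 2015:
ΣP(Feb 2015)Q(Jan 2015) = 733.26×3 + 118.87×29 + 256.98×9 = 2199.78 + 3447.23 + 2312.82 = 7959.83
ΣP(Jan 2015)Q(Jan 2015) = 766.94×3 + 101.80×29 + 203.48×9 = 2300.82 + 2952.2 + 1831.32 = 7084.34
link = 7959.83/7084.34 = 1.123581
Link Feb 2015→Mar 2015:
ΣP(Mar 2015)Q(Feb 2015) = 597.78×2 + 126.35×25 + 278.16×8 = 1195.56 + 3158.75 + 2225.28 = 6579.59
ΣP(Feb 2015)Q(Feb 2015) = 733.26×2 + 118.87×25 + 256.98×8 = 1466.52 + 2971.75 + 2055.84 = 6494.11
link = 6579.59/6494.11 = 1.013163
Link Mar 2015→Apr 2015:
ΣP(Apr 2015)Q(Mar 2015) = 584.20×2 + 146.78×26 + 231.91×9 = 1168.4 + 3816.28 + 2087.19 = 7071.87
ΣP(Mar 2015)Q(Mar 2015) = 597.78×2 + 126.35×26 + 278.16×9 = 1195.56 + 3285.1 + 2503.44 = 6984.1
link = 7071.87/6984.1 = 1.012567
Chained index = 100 × 1.123581 × 1.013163 × 1.012567 = 115.2676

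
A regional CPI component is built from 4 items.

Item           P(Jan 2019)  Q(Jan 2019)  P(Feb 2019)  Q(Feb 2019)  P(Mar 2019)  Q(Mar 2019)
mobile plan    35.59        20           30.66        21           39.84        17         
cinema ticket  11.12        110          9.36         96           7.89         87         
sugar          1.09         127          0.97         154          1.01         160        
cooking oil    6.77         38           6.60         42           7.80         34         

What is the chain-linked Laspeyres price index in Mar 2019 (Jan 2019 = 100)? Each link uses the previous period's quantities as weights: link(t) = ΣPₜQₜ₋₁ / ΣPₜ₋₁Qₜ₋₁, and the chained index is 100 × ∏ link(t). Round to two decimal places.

Link Jan 2019→Feb 2019:
ΣP(Feb 2019)Q(Jan 2019) = 30.66×20 + 9.36×110 + 0.97×127 + 6.60×38 = 613.2 + 1029.6 + 123.19 + 250.8 = 2016.79
ΣP(Jan 2019)Q(Jan 2019) = 35.59×20 + 11.12×110 + 1.09×127 + 6.77×38 = 711.8 + 1223.2 + 138.43 + 257.26 = 2330.69
link = 2016.79/2330.69 = 0.865319
Link Feb 2019→Mar 2019:
ΣP(Mar 2019)Q(Feb 2019) = 39.84×21 + 7.89×96 + 1.01×154 + 7.80×42 = 836.64 + 757.44 + 155.54 + 327.6 = 2077.22
ΣP(Feb 2019)Q(Feb 2019) = 30.66×21 + 9.36×96 + 0.97×154 + 6.60×42 = 643.86 + 898.56 + 149.38 + 277.2 = 1969
link = 2077.22/1969 = 1.054962
Chained index = 100 × 0.865319 × 1.054962 = 91.2878

91.29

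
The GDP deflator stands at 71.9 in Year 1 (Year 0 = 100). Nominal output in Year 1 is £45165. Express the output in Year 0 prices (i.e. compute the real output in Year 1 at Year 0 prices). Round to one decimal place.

Real = Nominal ÷ (Index/100) = 45165 ÷ (71.9/100)
     = 45165 ÷ 0.719 = 62816.4117

62816.4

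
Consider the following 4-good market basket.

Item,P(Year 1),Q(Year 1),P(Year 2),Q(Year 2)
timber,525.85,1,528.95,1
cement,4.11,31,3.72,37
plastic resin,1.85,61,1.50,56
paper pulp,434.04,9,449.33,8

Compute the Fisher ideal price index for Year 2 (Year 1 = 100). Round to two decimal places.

Laspeyres component (base-period weights):
ΣP(Year 2)Q(Year 1) = 528.95×1 + 3.72×31 + 1.50×61 + 449.33×9 = 528.95 + 115.32 + 91.5 + 4043.97 = 4779.74
ΣP(Year 1)Q(Year 1) = 525.85×1 + 4.11×31 + 1.85×61 + 434.04×9 = 525.85 + 127.41 + 112.85 + 3906.36 = 4672.47
L = 4779.74 / 4672.47 × 100 = 102.2958
Paasche component (current-period weights):
ΣP(Year 2)Q(Year 2) = 528.95×1 + 3.72×37 + 1.50×56 + 449.33×8 = 528.95 + 137.64 + 84 + 3594.64 = 4345.23
ΣP(Year 1)Q(Year 2) = 525.85×1 + 4.11×37 + 1.85×56 + 434.04×8 = 525.85 + 152.07 + 103.6 + 3472.32 = 4253.84
P = 4345.23 / 4253.84 × 100 = 102.1484
Fisher = √(L × P) = √(102.2958 × 102.1484) = 102.2221

102.22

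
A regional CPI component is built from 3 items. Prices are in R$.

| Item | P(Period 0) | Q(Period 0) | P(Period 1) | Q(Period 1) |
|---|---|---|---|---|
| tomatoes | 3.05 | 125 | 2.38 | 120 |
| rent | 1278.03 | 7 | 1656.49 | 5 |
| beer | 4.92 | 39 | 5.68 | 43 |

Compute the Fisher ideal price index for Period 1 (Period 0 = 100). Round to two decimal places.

126.87

Laspeyres component (base-period weights):
ΣP(Period 1)Q(Period 0) = 2.38×125 + 1656.49×7 + 5.68×39 = 297.5 + 11595.43 + 221.52 = 12114.45
ΣP(Period 0)Q(Period 0) = 3.05×125 + 1278.03×7 + 4.92×39 = 381.25 + 8946.21 + 191.88 = 9519.34
L = 12114.45 / 9519.34 × 100 = 127.2614
Paasche component (current-period weights):
ΣP(Period 1)Q(Period 1) = 2.38×120 + 1656.49×5 + 5.68×43 = 285.6 + 8282.45 + 244.24 = 8812.29
ΣP(Period 0)Q(Period 1) = 3.05×120 + 1278.03×5 + 4.92×43 = 366 + 6390.15 + 211.56 = 6967.71
P = 8812.29 / 6967.71 × 100 = 126.4733
Fisher = √(L × P) = √(127.2614 × 126.4733) = 126.8667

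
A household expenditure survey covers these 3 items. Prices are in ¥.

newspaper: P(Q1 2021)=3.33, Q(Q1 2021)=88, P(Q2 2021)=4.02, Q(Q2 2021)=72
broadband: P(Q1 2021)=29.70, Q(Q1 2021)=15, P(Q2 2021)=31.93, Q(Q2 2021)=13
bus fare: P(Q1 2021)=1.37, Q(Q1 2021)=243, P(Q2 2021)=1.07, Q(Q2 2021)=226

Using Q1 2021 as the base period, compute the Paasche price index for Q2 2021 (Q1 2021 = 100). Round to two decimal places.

Paasche price index uses current-period quantities as weights.
ΣP(Q2 2021)·Q(Q2 2021) = 4.02×72 + 31.93×13 + 1.07×226 = 289.44 + 415.09 + 241.82 = 946.35
ΣP(Q1 2021)·Q(Q2 2021) = 3.33×72 + 29.70×13 + 1.37×226 = 239.76 + 386.1 + 309.62 = 935.48
Index = 946.35 / 935.48 × 100 = 101.1620

101.16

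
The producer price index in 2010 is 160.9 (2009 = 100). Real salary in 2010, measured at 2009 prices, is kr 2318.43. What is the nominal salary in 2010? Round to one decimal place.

Nominal = Real × (Index/100) = 2318.43 × (160.9/100)
        = 2318.43 × 1.609 = 3730.3539

3730.4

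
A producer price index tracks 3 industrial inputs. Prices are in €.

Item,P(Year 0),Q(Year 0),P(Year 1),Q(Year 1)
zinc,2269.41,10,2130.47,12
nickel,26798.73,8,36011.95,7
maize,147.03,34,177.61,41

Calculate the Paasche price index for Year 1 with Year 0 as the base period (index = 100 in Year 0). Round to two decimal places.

Paasche price index uses current-period quantities as weights.
ΣP(Year 1)·Q(Year 1) = 2130.47×12 + 36011.95×7 + 177.61×41 = 25565.64 + 252083.65 + 7282.01 = 284931.3
ΣP(Year 0)·Q(Year 1) = 2269.41×12 + 26798.73×7 + 147.03×41 = 27232.92 + 187591.11 + 6028.23 = 220852.26
Index = 284931.3 / 220852.26 × 100 = 129.0144

129.01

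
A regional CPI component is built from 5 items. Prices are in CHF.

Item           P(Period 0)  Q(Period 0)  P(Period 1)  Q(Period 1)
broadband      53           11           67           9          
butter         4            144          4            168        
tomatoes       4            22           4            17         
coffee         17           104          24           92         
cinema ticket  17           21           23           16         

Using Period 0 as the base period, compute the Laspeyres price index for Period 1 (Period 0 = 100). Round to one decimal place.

129.9

Laspeyres price index uses base-period quantities as weights.
ΣP(Period 1)·Q(Period 0) = 67×11 + 4×144 + 4×22 + 24×104 + 23×21 = 737 + 576 + 88 + 2496 + 483 = 4380
ΣP(Period 0)·Q(Period 0) = 53×11 + 4×144 + 4×22 + 17×104 + 17×21 = 583 + 576 + 88 + 1768 + 357 = 3372
Index = 4380 / 3372 × 100 = 129.8932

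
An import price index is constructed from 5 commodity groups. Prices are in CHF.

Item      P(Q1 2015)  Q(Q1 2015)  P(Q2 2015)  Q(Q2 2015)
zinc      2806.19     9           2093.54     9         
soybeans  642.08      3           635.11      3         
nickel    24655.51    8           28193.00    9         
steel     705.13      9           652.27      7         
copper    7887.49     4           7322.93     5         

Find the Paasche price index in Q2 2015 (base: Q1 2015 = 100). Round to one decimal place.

Paasche price index uses current-period quantities as weights.
ΣP(Q2 2015)·Q(Q2 2015) = 2093.54×9 + 635.11×3 + 28193.00×9 + 652.27×7 + 7322.93×5 = 18841.86 + 1905.33 + 253737 + 4565.89 + 36614.65 = 315664.73
ΣP(Q1 2015)·Q(Q2 2015) = 2806.19×9 + 642.08×3 + 24655.51×9 + 705.13×7 + 7887.49×5 = 25255.71 + 1926.24 + 221899.59 + 4935.91 + 39437.45 = 293454.9
Index = 315664.73 / 293454.9 × 100 = 107.5684

107.6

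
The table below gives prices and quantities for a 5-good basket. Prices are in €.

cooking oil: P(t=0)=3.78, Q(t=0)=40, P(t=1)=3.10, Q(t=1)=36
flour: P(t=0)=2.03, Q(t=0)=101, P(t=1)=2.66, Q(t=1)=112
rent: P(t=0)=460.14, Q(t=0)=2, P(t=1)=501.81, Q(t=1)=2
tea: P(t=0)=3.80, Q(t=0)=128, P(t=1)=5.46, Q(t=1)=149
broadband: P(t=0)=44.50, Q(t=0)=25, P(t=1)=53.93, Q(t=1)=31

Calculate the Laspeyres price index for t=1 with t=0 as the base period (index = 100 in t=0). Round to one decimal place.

119.8

Laspeyres price index uses base-period quantities as weights.
ΣP(t=1)·Q(t=0) = 3.10×40 + 2.66×101 + 501.81×2 + 5.46×128 + 53.93×25 = 124 + 268.66 + 1003.62 + 698.88 + 1348.25 = 3443.41
ΣP(t=0)·Q(t=0) = 3.78×40 + 2.03×101 + 460.14×2 + 3.80×128 + 44.50×25 = 151.2 + 205.03 + 920.28 + 486.4 + 1112.5 = 2875.41
Index = 3443.41 / 2875.41 × 100 = 119.7537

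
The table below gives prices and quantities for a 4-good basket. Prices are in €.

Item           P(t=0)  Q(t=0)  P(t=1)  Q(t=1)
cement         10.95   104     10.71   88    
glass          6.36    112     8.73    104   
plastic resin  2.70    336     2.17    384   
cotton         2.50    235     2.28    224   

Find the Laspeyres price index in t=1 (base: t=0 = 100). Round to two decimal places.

100.32

Laspeyres price index uses base-period quantities as weights.
ΣP(t=1)·Q(t=0) = 10.71×104 + 8.73×112 + 2.17×336 + 2.28×235 = 1113.84 + 977.76 + 729.12 + 535.8 = 3356.52
ΣP(t=0)·Q(t=0) = 10.95×104 + 6.36×112 + 2.70×336 + 2.50×235 = 1138.8 + 712.32 + 907.2 + 587.5 = 3345.82
Index = 3356.52 / 3345.82 × 100 = 100.3198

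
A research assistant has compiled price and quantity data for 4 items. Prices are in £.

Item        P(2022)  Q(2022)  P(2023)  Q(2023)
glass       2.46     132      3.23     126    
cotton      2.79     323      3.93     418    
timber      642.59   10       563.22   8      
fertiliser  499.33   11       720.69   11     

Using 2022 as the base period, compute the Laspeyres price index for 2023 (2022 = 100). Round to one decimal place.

116.1

Laspeyres price index uses base-period quantities as weights.
ΣP(2023)·Q(2022) = 3.23×132 + 3.93×323 + 563.22×10 + 720.69×11 = 426.36 + 1269.39 + 5632.2 + 7927.59 = 15255.54
ΣP(2022)·Q(2022) = 2.46×132 + 2.79×323 + 642.59×10 + 499.33×11 = 324.72 + 901.17 + 6425.9 + 5492.63 = 13144.42
Index = 15255.54 / 13144.42 × 100 = 116.0610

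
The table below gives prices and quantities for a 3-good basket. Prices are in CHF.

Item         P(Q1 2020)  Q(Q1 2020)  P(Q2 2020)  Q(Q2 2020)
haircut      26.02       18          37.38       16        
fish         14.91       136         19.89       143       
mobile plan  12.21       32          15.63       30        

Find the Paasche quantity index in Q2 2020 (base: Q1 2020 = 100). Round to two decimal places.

100.86

Paasche quantity index uses current-period prices as weights.
ΣP(Q2 2020)·Q(Q2 2020) = 37.38×16 + 19.89×143 + 15.63×30 = 598.08 + 2844.27 + 468.9 = 3911.25
ΣP(Q2 2020)·Q(Q1 2020) = 37.38×18 + 19.89×136 + 15.63×32 = 672.84 + 2705.04 + 500.16 = 3878.04
Index = 3911.25 / 3878.04 × 100 = 100.8564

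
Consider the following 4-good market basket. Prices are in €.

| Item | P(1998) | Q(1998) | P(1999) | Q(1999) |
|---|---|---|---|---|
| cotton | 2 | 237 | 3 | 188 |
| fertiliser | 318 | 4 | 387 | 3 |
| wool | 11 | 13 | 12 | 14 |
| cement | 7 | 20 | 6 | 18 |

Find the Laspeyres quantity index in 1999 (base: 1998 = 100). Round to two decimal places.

Laspeyres quantity index uses base-period prices as weights.
ΣP(1998)·Q(1999) = 2×188 + 318×3 + 11×14 + 7×18 = 376 + 954 + 154 + 126 = 1610
ΣP(1998)·Q(1998) = 2×237 + 318×4 + 11×13 + 7×20 = 474 + 1272 + 143 + 140 = 2029
Index = 1610 / 2029 × 100 = 79.3494

79.35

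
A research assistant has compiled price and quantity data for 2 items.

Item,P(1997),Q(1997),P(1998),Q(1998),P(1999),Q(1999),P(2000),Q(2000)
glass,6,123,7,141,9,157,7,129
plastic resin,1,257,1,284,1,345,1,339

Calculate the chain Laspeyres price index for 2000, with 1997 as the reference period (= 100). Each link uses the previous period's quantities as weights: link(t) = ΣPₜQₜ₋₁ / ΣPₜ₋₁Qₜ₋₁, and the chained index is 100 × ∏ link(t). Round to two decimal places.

Link 1997→1998:
ΣP(1998)Q(1997) = 7×123 + 1×257 = 861 + 257 = 1118
ΣP(1997)Q(1997) = 6×123 + 1×257 = 738 + 257 = 995
link = 1118/995 = 1.123618
Link 1998→1999:
ΣP(1999)Q(1998) = 9×141 + 1×284 = 1269 + 284 = 1553
ΣP(1998)Q(1998) = 7×141 + 1×284 = 987 + 284 = 1271
link = 1553/1271 = 1.221873
Link 1999→2000:
ΣP(2000)Q(1999) = 7×157 + 1×345 = 1099 + 345 = 1444
ΣP(1999)Q(1999) = 9×157 + 1×345 = 1413 + 345 = 1758
link = 1444/1758 = 0.821388
Chained index = 100 × 1.123618 × 1.221873 × 0.821388 = 112.7698

112.77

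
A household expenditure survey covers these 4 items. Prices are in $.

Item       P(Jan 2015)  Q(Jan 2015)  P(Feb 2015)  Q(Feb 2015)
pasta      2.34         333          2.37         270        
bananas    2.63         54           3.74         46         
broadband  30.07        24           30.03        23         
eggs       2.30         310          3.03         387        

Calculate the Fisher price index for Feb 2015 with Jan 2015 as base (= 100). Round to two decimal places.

Laspeyres component (base-period weights):
ΣP(Feb 2015)Q(Jan 2015) = 2.37×333 + 3.74×54 + 30.03×24 + 3.03×310 = 789.21 + 201.96 + 720.72 + 939.3 = 2651.19
ΣP(Jan 2015)Q(Jan 2015) = 2.34×333 + 2.63×54 + 30.07×24 + 2.30×310 = 779.22 + 142.02 + 721.68 + 713 = 2355.92
L = 2651.19 / 2355.92 × 100 = 112.5331
Paasche component (current-period weights):
ΣP(Feb 2015)Q(Feb 2015) = 2.37×270 + 3.74×46 + 30.03×23 + 3.03×387 = 639.9 + 172.04 + 690.69 + 1172.61 = 2675.24
ΣP(Jan 2015)Q(Feb 2015) = 2.34×270 + 2.63×46 + 30.07×23 + 2.30×387 = 631.8 + 120.98 + 691.61 + 890.1 = 2334.49
P = 2675.24 / 2334.49 × 100 = 114.5963
Fisher = √(L × P) = √(112.5331 × 114.5963) = 113.5600

113.56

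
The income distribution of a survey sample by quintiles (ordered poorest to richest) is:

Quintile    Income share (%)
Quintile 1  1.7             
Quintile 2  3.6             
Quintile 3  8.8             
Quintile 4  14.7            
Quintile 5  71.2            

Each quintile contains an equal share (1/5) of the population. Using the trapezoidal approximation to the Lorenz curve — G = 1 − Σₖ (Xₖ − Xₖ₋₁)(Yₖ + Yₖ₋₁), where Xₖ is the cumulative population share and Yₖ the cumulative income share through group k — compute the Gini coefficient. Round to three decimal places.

0.600

Cumulative income shares Yₖ: 0.0170, 0.0530, 0.1410, 0.2880, 1.0000
Σ (Xₖ−Xₖ₋₁)(Yₖ+Yₖ₋₁) = (1/5)(0.0170+0.0000) + (1/5)(0.0530+0.0170) + (1/5)(0.1410+0.0530) + (1/5)(0.2880+0.1410) + (1/5)(1.0000+0.2880)
  = 0.0034 + 0.0140 + 0.0388 + 0.0858 + 0.2576 = 0.3996
G = 1 − 0.3996 = 0.6004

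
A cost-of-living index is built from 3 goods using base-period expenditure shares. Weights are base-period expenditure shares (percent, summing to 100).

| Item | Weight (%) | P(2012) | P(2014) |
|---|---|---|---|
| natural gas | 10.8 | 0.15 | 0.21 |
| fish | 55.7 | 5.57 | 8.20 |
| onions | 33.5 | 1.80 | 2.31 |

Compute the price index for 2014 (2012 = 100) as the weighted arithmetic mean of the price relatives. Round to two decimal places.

natural gas: 10.8 × (0.21/0.15) = 10.8 × 1.400000 = 15.1200
fish: 55.7 × (8.20/5.57) = 55.7 × 1.472172 = 82.0000
onions: 33.5 × (2.31/1.80) = 33.5 × 1.283333 = 42.9917
Index = Σ wᵢ·(p₁ᵢ/p₀ᵢ) = 15.1200 + 82.0000 + 42.9917 = 140.1117

140.11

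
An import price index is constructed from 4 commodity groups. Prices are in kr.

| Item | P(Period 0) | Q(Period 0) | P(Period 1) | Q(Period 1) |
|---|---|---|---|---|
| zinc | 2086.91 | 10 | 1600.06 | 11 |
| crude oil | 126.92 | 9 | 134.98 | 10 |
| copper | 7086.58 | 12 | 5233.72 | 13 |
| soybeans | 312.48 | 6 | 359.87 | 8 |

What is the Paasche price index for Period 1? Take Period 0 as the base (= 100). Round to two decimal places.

Paasche price index uses current-period quantities as weights.
ΣP(Period 1)·Q(Period 1) = 1600.06×11 + 134.98×10 + 5233.72×13 + 359.87×8 = 17600.66 + 1349.8 + 68038.36 + 2878.96 = 89867.78
ΣP(Period 0)·Q(Period 1) = 2086.91×11 + 126.92×10 + 7086.58×13 + 312.48×8 = 22956.01 + 1269.2 + 92125.54 + 2499.84 = 118850.59
Index = 89867.78 / 118850.59 × 100 = 75.6141

75.61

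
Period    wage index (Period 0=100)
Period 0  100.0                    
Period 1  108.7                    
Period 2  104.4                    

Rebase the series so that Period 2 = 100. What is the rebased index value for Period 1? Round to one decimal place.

104.1

Rebased(Period 1) = 108.7 / 104.4 × 100 = 104.1188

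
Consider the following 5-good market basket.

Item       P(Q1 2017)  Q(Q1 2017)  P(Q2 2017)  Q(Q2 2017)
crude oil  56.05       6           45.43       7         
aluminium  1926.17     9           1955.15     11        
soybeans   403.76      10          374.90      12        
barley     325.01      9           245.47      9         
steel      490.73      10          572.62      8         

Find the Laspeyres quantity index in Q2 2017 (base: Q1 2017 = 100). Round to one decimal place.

112.6

Laspeyres quantity index uses base-period prices as weights.
ΣP(Q1 2017)·Q(Q2 2017) = 56.05×7 + 1926.17×11 + 403.76×12 + 325.01×9 + 490.73×8 = 392.35 + 21187.87 + 4845.12 + 2925.09 + 3925.84 = 33276.27
ΣP(Q1 2017)·Q(Q1 2017) = 56.05×6 + 1926.17×9 + 403.76×10 + 325.01×9 + 490.73×10 = 336.3 + 17335.53 + 4037.6 + 2925.09 + 4907.3 = 29541.82
Index = 33276.27 / 29541.82 × 100 = 112.6412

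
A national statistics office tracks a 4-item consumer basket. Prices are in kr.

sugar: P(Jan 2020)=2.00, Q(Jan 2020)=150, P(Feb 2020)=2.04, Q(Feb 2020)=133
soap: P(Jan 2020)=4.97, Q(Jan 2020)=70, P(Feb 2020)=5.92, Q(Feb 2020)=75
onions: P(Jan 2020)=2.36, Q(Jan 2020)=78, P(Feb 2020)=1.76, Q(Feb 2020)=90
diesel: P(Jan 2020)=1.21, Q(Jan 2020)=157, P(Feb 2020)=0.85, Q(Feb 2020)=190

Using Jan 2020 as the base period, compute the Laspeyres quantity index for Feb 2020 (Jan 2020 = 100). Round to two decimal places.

Laspeyres quantity index uses base-period prices as weights.
ΣP(Jan 2020)·Q(Feb 2020) = 2.00×133 + 4.97×75 + 2.36×90 + 1.21×190 = 266 + 372.75 + 212.4 + 229.9 = 1081.05
ΣP(Jan 2020)·Q(Jan 2020) = 2.00×150 + 4.97×70 + 2.36×78 + 1.21×157 = 300 + 347.9 + 184.08 + 189.97 = 1021.95
Index = 1081.05 / 1021.95 × 100 = 105.7831

105.78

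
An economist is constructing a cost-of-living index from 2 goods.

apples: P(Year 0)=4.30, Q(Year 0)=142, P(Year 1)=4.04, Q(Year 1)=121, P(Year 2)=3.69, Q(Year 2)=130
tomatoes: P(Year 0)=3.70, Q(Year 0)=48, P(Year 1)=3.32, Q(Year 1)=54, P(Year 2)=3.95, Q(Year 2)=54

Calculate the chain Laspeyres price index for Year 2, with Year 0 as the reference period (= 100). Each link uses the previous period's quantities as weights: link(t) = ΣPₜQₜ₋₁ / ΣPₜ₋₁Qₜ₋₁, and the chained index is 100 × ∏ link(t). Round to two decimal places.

Link Year 0→Year 1:
ΣP(Year 1)Q(Year 0) = 4.04×142 + 3.32×48 = 573.68 + 159.36 = 733.04
ΣP(Year 0)Q(Year 0) = 4.30×142 + 3.70×48 = 610.6 + 177.6 = 788.2
link = 733.04/788.2 = 0.930018
Link Year 1→Year 2:
ΣP(Year 2)Q(Year 1) = 3.69×121 + 3.95×54 = 446.49 + 213.3 = 659.79
ΣP(Year 1)Q(Year 1) = 4.04×121 + 3.32×54 = 488.84 + 179.28 = 668.12
link = 659.79/668.12 = 0.987532
Chained index = 100 × 0.930018 × 0.987532 = 91.8422

91.84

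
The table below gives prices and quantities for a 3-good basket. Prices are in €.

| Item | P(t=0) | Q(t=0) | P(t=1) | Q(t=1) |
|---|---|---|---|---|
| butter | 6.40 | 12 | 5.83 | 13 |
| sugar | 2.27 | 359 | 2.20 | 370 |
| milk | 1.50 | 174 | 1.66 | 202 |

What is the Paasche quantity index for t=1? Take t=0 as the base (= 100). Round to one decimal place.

106.7

Paasche quantity index uses current-period prices as weights.
ΣP(t=1)·Q(t=1) = 5.83×13 + 2.20×370 + 1.66×202 = 75.79 + 814 + 335.32 = 1225.11
ΣP(t=1)·Q(t=0) = 5.83×12 + 2.20×359 + 1.66×174 = 69.96 + 789.8 + 288.84 = 1148.6
Index = 1225.11 / 1148.6 × 100 = 106.6612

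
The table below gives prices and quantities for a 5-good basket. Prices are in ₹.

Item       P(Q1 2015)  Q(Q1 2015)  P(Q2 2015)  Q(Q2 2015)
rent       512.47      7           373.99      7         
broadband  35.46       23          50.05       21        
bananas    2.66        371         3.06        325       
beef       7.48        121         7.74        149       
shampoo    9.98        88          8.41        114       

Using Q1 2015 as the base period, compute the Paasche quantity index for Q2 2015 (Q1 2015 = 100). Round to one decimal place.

Paasche quantity index uses current-period prices as weights.
ΣP(Q2 2015)·Q(Q2 2015) = 373.99×7 + 50.05×21 + 3.06×325 + 7.74×149 + 8.41×114 = 2617.93 + 1051.05 + 994.5 + 1153.26 + 958.74 = 6775.48
ΣP(Q2 2015)·Q(Q1 2015) = 373.99×7 + 50.05×23 + 3.06×371 + 7.74×121 + 8.41×88 = 2617.93 + 1151.15 + 1135.26 + 936.54 + 740.08 = 6580.96
Index = 6775.48 / 6580.96 × 100 = 102.9558

103.0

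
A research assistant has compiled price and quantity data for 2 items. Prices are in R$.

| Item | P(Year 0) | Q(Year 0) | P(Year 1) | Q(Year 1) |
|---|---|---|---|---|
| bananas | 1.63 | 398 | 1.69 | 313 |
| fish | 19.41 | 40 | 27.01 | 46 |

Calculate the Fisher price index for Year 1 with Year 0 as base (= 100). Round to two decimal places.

Laspeyres component (base-period weights):
ΣP(Year 1)Q(Year 0) = 1.69×398 + 27.01×40 = 672.62 + 1080.4 = 1753.02
ΣP(Year 0)Q(Year 0) = 1.63×398 + 19.41×40 = 648.74 + 776.4 = 1425.14
L = 1753.02 / 1425.14 × 100 = 123.0069
Paasche component (current-period weights):
ΣP(Year 1)Q(Year 1) = 1.69×313 + 27.01×46 = 528.97 + 1242.46 = 1771.43
ΣP(Year 0)Q(Year 1) = 1.63×313 + 19.41×46 = 510.19 + 892.86 = 1403.05
P = 1771.43 / 1403.05 × 100 = 126.2557
Fisher = √(L × P) = √(123.0069 × 126.2557) = 124.6207

124.62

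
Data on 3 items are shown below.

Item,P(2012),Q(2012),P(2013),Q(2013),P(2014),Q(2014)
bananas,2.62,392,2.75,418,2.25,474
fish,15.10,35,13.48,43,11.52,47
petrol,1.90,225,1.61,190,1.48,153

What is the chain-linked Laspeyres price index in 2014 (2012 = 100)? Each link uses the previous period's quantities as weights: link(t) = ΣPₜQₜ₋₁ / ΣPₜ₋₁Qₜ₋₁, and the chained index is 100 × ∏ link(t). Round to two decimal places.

81.35

Link 2012→2013:
ΣP(2013)Q(2012) = 2.75×392 + 13.48×35 + 1.61×225 = 1078 + 471.8 + 362.25 = 1912.05
ΣP(2012)Q(2012) = 2.62×392 + 15.10×35 + 1.90×225 = 1027.04 + 528.5 + 427.5 = 1983.04
link = 1912.05/1983.04 = 0.964201
Link 2013→2014:
ΣP(2014)Q(2013) = 2.25×418 + 11.52×43 + 1.48×190 = 940.5 + 495.36 + 281.2 = 1717.06
ΣP(2013)Q(2013) = 2.75×418 + 13.48×43 + 1.61×190 = 1149.5 + 579.64 + 305.9 = 2035.04
link = 1717.06/2035.04 = 0.843748
Chained index = 100 × 0.964201 × 0.843748 = 81.3543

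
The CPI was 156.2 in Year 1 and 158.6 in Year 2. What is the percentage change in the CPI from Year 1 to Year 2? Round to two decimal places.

Change = (158.6 − 156.2) / 156.2 × 100
       = 2.4 / 156.2 × 100 = 1.5365%

1.54%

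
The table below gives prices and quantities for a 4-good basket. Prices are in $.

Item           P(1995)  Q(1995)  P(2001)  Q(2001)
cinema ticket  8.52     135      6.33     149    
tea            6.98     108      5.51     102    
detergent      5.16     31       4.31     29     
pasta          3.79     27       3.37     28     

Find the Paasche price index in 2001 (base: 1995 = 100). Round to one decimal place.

77.1

Paasche price index uses current-period quantities as weights.
ΣP(2001)·Q(2001) = 6.33×149 + 5.51×102 + 4.31×29 + 3.37×28 = 943.17 + 562.02 + 124.99 + 94.36 = 1724.54
ΣP(1995)·Q(2001) = 8.52×149 + 6.98×102 + 5.16×29 + 3.79×28 = 1269.48 + 711.96 + 149.64 + 106.12 = 2237.2
Index = 1724.54 / 2237.2 × 100 = 77.0847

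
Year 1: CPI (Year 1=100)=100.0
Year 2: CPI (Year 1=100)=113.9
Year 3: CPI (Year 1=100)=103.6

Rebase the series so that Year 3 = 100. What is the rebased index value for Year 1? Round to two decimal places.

96.53

Rebased(Year 1) = 100.0 / 103.6 × 100 = 96.5251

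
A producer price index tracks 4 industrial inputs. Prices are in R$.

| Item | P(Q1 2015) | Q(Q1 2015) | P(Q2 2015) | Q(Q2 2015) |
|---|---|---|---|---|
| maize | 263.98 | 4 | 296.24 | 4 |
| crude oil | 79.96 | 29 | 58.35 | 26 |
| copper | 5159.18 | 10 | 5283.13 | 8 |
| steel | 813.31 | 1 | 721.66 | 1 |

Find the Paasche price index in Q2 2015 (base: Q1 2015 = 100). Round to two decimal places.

Paasche price index uses current-period quantities as weights.
ΣP(Q2 2015)·Q(Q2 2015) = 296.24×4 + 58.35×26 + 5283.13×8 + 721.66×1 = 1184.96 + 1517.1 + 42265.04 + 721.66 = 45688.76
ΣP(Q1 2015)·Q(Q2 2015) = 263.98×4 + 79.96×26 + 5159.18×8 + 813.31×1 = 1055.92 + 2078.96 + 41273.44 + 813.31 = 45221.63
Index = 45688.76 / 45221.63 × 100 = 101.0330

101.03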